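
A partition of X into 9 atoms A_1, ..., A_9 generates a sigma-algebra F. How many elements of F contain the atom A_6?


Each element of F is a union of some subset S of the 9 atoms.
The element contains A_6 iff A_6 is in S.
So we count subsets S of {A_1,...,A_9} with A_6 in S: choose freely among the other 8 atoms.
Count = 2^(9-1) = 2^8 = 256.


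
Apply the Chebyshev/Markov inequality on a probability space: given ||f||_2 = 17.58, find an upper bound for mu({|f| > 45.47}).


Chebyshev/Markov inequality: mu(|f| > eps) <= (||f||_p / eps)^p
Step 1: ||f||_2 / eps = 17.58 / 45.47 = 0.386629
Step 2: Raise to power p = 2:
  (0.386629)^2 = 0.149482
Step 3: Therefore mu(|f| > 45.47) <= 0.149482


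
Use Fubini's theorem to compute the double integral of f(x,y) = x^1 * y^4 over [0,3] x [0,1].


By Fubini's theorem, the double integral factors as a product of single integrals:
Step 1: integral_0^3 x^1 dx = [x^2/2] from 0 to 3
     = 3^2/2 = 4.5
Step 2: integral_0^1 y^4 dy = [y^5/5] from 0 to 1
     = 1^5/5 = 0.2
Step 3: Double integral = 4.5 * 0.2 = 0.9


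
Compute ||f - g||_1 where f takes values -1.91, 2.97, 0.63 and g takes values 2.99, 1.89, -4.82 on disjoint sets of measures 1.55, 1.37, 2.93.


Step 1: Compute differences f_i - g_i:
  -1.91 - 2.99 = -4.9
  2.97 - 1.89 = 1.08
  0.63 - -4.82 = 5.45
Step 2: Compute |diff|^1 * measure for each set:
  |-4.9|^1 * 1.55 = 4.9 * 1.55 = 7.595
  |1.08|^1 * 1.37 = 1.08 * 1.37 = 1.4796
  |5.45|^1 * 2.93 = 5.45 * 2.93 = 15.9685
Step 3: Sum = 25.0431
Step 4: ||f-g||_1 = (25.0431)^(1/1) = 25.0431


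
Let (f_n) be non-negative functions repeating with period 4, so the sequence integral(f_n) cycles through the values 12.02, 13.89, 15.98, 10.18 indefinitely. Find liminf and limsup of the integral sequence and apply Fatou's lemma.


The sequence (integral(f_n)) is periodic with period 4, repeating the values 12.02, 13.89, 15.98, 10.18 indefinitely.
Step 1: For a periodic sequence, every tail (a_m, a_(m+1), ...) contains all 4 period values infinitely often.
Step 2: Hence inf of every tail = min of the period values = min(12.02, 13.89, 15.98, 10.18) = 10.18.
        liminf_n integral(f_n) = sup over m of (inf of tail from m) = 10.18.
Step 3: Similarly sup of every tail = max of the period values = 15.98.
        limsup_n integral(f_n) = 15.98.
Step 4: Fatou's lemma: integral(liminf_n f_n) <= liminf_n integral(f_n) = 10.18.
        So the integral of the pointwise liminf is at most 10.18.


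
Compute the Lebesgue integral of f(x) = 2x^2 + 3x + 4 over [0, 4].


The Lebesgue integral of a Riemann-integrable function agrees with the Riemann integral.
Antiderivative F(x) = (2/3)x^3 + (3/2)x^2 + 4x
F(4) = (2/3)*4^3 + (3/2)*4^2 + 4*4
     = (2/3)*64 + (3/2)*16 + 4*4
     = 42.666667 + 24 + 16
     = 82.666667
F(0) = 0.0
Integral = F(4) - F(0) = 82.666667 - 0.0 = 82.666667


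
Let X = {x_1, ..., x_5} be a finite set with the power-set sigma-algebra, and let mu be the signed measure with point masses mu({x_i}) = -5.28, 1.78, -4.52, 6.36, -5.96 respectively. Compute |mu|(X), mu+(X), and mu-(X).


Step 1: Every measurable set is a union of atoms (the cells / points), so a Hahn decomposition is
  obtained by grouping atoms by sign: P = union of atoms with mu > 0, N = union of the remaining atoms.
  Atoms in P (indices): 2, 4;  atoms in N (indices): 1, 3, 5
  Positive values: 1.78, 6.36
  Negative values: -5.28, -4.52, -5.96
Step 2: mu+(X) = mu(P) = sum of positive atom values = 8.14
Step 3: mu-(X) = -mu(N) = sum of |negative atom values| = 15.76
Step 4: |mu|(X) = mu+(X) + mu-(X) = 8.14 + 15.76 = 23.9


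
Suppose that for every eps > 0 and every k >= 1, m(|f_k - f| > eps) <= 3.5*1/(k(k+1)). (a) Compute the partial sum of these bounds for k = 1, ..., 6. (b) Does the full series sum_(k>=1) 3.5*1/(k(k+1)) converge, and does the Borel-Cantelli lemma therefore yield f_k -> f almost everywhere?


Step 1: List the terms 3.5*1/(k(k+1)) for k = 1 to 6:
  k=1: 1.75
  k=2: 0.583333
  k=3: 0.291667
  k=4: 0.175
  k=5: 0.116667
  k=6: 0.083333
Step 2: Partial sum = 1.75 + 0.583333 + 0.291667 + 0.175 + 0.116667 + 0.083333
     = 3
Step 3: The full series sum_(k>=1) 3.5*1/(k(k+1)) converges (telescoping series sum 1/(k(k+1)) = 1; a constant multiple of a convergent series converges).
Step 4: Fix eps > 0. Since sum_k m(|f_k - f| > eps) < infinity, the Borel-Cantelli lemma gives
        m(limsup_k {|f_k - f| > eps}) = 0, i.e. for a.e. x, |f_k(x) - f(x)| <= eps for all large k.
        Applying this with eps = 1/j for j = 1, 2, ... and intersecting the countably many full-measure sets,
        for a.e. x we get limsup_k |f_k(x) - f(x)| <= 1/j for every j, hence f_k -> f almost everywhere.
Conclusion: series converges; Borel-Cantelli yields f_k -> f a.e.


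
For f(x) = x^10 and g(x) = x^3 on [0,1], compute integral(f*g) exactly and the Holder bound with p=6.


Step 1: Exact integral of f*g = integral(x^13, 0, 1) = 1/14
     = 0.071429
Step 2: Holder bound with p=6, q=1.2:
  ||f||_p = (integral x^60 dx)^(1/6) = (1/61)^(1/6) = 0.504017
  ||g||_q = (integral x^3.6 dx)^(1/1.2) = (1/4.6)^(1/1.2) = 0.280351
Step 3: Holder bound = ||f||_p * ||g||_q = 0.504017 * 0.280351 = 0.141302
Verification: 0.071429 <= 0.141302 (Holder holds)


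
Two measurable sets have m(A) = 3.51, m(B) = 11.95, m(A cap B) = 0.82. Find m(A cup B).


By inclusion-exclusion: m(A u B) = m(A) + m(B) - m(A n B)
= 3.51 + 11.95 - 0.82
= 14.64


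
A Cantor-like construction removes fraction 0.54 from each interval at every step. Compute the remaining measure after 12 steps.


Step 1: At each step, fraction remaining = 1 - 0.54 = 0.46
Step 2: After 12 steps, measure = (0.46)^12
Result = 8.976230e-05


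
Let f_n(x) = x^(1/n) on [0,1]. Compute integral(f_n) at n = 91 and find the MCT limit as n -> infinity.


At n = 91: f_91(x) = x^(1/91).
Step 1: integral(x^(1/91), 0, 1) = [x^(1/91+1) / (1/91+1)] from 0 to 1
     = 1 / (1/91 + 1) = 1 / ((91+1)/91) = 91/(91+1)
     = 91/92 = 0.98913
Step 2: As n -> infinity, f_n(x) = x^(1/n) -> 1 for x in (0,1], and f_n is increasing in n.
By MCT, lim_n integral(f_n) = integral(lim_n f_n) = integral(1, 0, 1) = 1.
Step 3: Verify convergence: 91/92 = 0.98913 -> 1


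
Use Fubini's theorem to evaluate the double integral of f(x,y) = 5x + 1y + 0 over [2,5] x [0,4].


By Fubini, integrate in x first, then y.
Step 1: Fix y, integrate over x in [2,5]:
  integral(5x + 1y + 0, x=2..5)
  = 5*(5^2 - 2^2)/2 + (1y + 0)*(5 - 2)
  = 52.5 + (1y + 0)*3
  = 52.5 + 3y + 0
  = 52.5 + 3y
Step 2: Integrate over y in [0,4]:
  integral(52.5 + 3y, y=0..4)
  = 52.5*4 + 3*(4^2 - 0^2)/2
  = 210 + 24
  = 234


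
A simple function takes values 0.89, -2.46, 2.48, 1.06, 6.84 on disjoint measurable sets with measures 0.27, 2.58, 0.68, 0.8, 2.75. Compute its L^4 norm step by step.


Step 1: Compute |f_i|^4 for each value:
  |0.89|^4 = 0.627422
  |-2.46|^4 = 36.621863
  |2.48|^4 = 37.82742
  |1.06|^4 = 1.262477
  |6.84|^4 = 2188.892367
Step 2: Multiply by measures and sum:
  0.627422 * 0.27 = 0.169404
  36.621863 * 2.58 = 94.484405
  37.82742 * 0.68 = 25.722646
  1.262477 * 0.8 = 1.009982
  2188.892367 * 2.75 = 6019.45401
Sum = 0.169404 + 94.484405 + 25.722646 + 1.009982 + 6019.45401 = 6140.840447
Step 3: Take the p-th root:
||f||_4 = (6140.840447)^(1/4) = 8.852317


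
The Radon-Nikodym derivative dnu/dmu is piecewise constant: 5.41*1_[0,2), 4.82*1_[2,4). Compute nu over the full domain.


Integrate each piece of the Radon-Nikodym derivative:
Step 1: integral_0^2 5.41 dx = 5.41*(2-0) = 5.41*2 = 10.82
Step 2: integral_2^4 4.82 dx = 4.82*(4-2) = 4.82*2 = 9.64
Total: 10.82 + 9.64 = 20.46


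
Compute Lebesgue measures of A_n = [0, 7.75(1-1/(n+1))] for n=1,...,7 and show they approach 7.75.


By continuity of measure from below: if A_n increases to A, then m(A_n) -> m(A).
Here A = [0, 7.75], so m(A) = 7.75
Step 1: a_1 = 7.75*(1 - 1/2) = 3.875, m(A_1) = 3.875
Step 2: a_2 = 7.75*(1 - 1/3) = 5.1667, m(A_2) = 5.1667
Step 3: a_3 = 7.75*(1 - 1/4) = 5.8125, m(A_3) = 5.8125
Step 4: a_4 = 7.75*(1 - 1/5) = 6.2, m(A_4) = 6.2
Step 5: a_5 = 7.75*(1 - 1/6) = 6.4583, m(A_5) = 6.4583
Step 6: a_6 = 7.75*(1 - 1/7) = 6.6429, m(A_6) = 6.6429
Step 7: a_7 = 7.75*(1 - 1/8) = 6.7812, m(A_7) = 6.7812
Limit: m(A_n) -> m([0,7.75]) = 7.75


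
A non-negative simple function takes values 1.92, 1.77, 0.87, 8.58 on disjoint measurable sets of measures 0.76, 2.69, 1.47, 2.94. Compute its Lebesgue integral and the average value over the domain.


Step 1: Integral = sum(value_i * measure_i)
= 1.92*0.76 + 1.77*2.69 + 0.87*1.47 + 8.58*2.94
= 1.4592 + 4.7613 + 1.2789 + 25.2252
= 32.7246
Step 2: Total measure of domain = 0.76 + 2.69 + 1.47 + 2.94 = 7.86
Step 3: Average value = 32.7246 / 7.86 = 4.163435


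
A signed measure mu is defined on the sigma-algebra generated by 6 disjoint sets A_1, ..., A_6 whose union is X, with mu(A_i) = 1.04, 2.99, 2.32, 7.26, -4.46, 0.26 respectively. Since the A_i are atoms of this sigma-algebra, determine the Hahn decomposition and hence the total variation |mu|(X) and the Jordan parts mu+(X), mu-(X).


Step 1: Every measurable set is a union of atoms (the cells / points), so a Hahn decomposition is
  obtained by grouping atoms by sign: P = union of atoms with mu > 0, N = union of the remaining atoms.
  Atoms in P (indices): 1, 2, 3, 4, 6;  atoms in N (indices): 5
  Positive values: 1.04, 2.99, 2.32, 7.26, 0.26
  Negative values: -4.46
Step 2: mu+(X) = mu(P) = sum of positive atom values = 13.87
Step 3: mu-(X) = -mu(N) = sum of |negative atom values| = 4.46
Step 4: |mu|(X) = mu+(X) + mu-(X) = 13.87 + 4.46 = 18.33


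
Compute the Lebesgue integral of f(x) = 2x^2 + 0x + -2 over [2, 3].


The Lebesgue integral of a Riemann-integrable function agrees with the Riemann integral.
Antiderivative F(x) = (2/3)x^3 + (0/2)x^2 + -2x
F(3) = (2/3)*3^3 + (0/2)*3^2 + -2*3
     = (2/3)*27 + (0/2)*9 + -2*3
     = 18 + 0.0 + -6
     = 12
F(2) = 1.333333
Integral = F(3) - F(2) = 12 - 1.333333 = 10.666667


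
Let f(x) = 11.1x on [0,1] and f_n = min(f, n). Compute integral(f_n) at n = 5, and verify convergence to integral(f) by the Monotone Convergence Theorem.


f(x) = 11.1x on [0,1]; f_n(x) = min(11.1x, n). At n = 5:
Step 1: f(x) reaches 5 at x = 5/11.1 = 0.45045
Step 2: integral(f_5) = integral(11.1x, 0, 0.45045) + integral(5, 0.45045, 1)
       = 11.1*0.45045^2/2 + 5*(1 - 0.45045)
       = 1.126126 + 2.747748
       = 3.873874
Step 3: As n -> infinity, f_n increases to f, so by MCT integral(f_n) -> integral(f) = 11.1/2 = 5.55.
Convergence: integral(f_5) = 3.873874 -> 5.55 as n -> infinity


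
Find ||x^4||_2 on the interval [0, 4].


Step 1: ||f||_2 = (integral_0^4 |x^4|^2 dx)^(1/2)
     = (integral_0^4 x^8 dx)^(1/2)
Step 2: integral_0^4 x^8 dx = [x^9/(9)] from 0 to 4 = 4^9/9
     = 262144/9 = 29127.111111
Step 3: ||f||_2 = (29127.111111)^(1/2) = 170.666667


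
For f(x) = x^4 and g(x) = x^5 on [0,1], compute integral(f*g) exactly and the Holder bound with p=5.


Step 1: Exact integral of f*g = integral(x^9, 0, 1) = 1/10
     = 0.1
Step 2: Holder bound with p=5, q=1.25:
  ||f||_p = (integral x^20 dx)^(1/5) = (1/21)^(1/5) = 0.543946
  ||g||_q = (integral x^6.25 dx)^(1/1.25) = (1/7.25)^(1/1.25) = 0.204989
Step 3: Holder bound = ||f||_p * ||g||_q = 0.543946 * 0.204989 = 0.111503
Verification: 0.1 <= 0.111503 (Holder holds)


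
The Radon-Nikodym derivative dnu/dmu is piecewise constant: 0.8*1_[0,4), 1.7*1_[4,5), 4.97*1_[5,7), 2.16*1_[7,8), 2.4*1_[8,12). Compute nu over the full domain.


Integrate each piece of the Radon-Nikodym derivative:
Step 1: integral_0^4 0.8 dx = 0.8*(4-0) = 0.8*4 = 3.2
Step 2: integral_4^5 1.7 dx = 1.7*(5-4) = 1.7*1 = 1.7
Step 3: integral_5^7 4.97 dx = 4.97*(7-5) = 4.97*2 = 9.94
Step 4: integral_7^8 2.16 dx = 2.16*(8-7) = 2.16*1 = 2.16
Step 5: integral_8^12 2.4 dx = 2.4*(12-8) = 2.4*4 = 9.6
Total: 3.2 + 1.7 + 9.94 + 2.16 + 9.6 = 26.6


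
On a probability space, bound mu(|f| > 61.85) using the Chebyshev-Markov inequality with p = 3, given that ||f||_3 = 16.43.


Chebyshev/Markov inequality: mu(|f| > eps) <= (||f||_p / eps)^p
Step 1: ||f||_3 / eps = 16.43 / 61.85 = 0.265643
Step 2: Raise to power p = 3:
  (0.265643)^3 = 0.018745
Step 3: Therefore mu(|f| > 61.85) <= 0.018745


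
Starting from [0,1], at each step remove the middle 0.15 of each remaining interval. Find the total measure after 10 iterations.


Step 1: At each step, fraction remaining = 1 - 0.15 = 0.85
Step 2: After 10 steps, measure = (0.85)^10
Result = 0.196874


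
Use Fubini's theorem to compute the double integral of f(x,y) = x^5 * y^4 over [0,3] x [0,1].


By Fubini's theorem, the double integral factors as a product of single integrals:
Step 1: integral_0^3 x^5 dx = [x^6/6] from 0 to 3
     = 3^6/6 = 121.5
Step 2: integral_0^1 y^4 dy = [y^5/5] from 0 to 1
     = 1^5/5 = 0.2
Step 3: Double integral = 121.5 * 0.2 = 24.3


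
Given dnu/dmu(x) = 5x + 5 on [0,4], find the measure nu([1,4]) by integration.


nu(A) = integral_A (dnu/dmu) dmu = integral_1^4 (5x + 5) dx
Step 1: Antiderivative F(x) = (5/2)x^2 + 5x
Step 2: F(4) = (5/2)*4^2 + 5*4 = 40 + 20 = 60
Step 3: F(1) = (5/2)*1^2 + 5*1 = 2.5 + 5 = 7.5
Step 4: nu([1,4]) = F(4) - F(1) = 60 - 7.5 = 52.5


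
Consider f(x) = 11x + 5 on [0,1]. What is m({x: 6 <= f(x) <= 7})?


f^(-1)([6, 7]) = {x : 6 <= 11x + 5 <= 7}
Solving: (6 - 5)/11 <= x <= (7 - 5)/11
= [0.090909, 0.181818]
Intersecting with [0,1]: [0.090909, 0.181818]
Measure = 0.181818 - 0.090909 = 0.090909


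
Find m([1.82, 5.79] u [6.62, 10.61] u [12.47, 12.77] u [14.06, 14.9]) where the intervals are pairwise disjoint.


For pairwise disjoint intervals, m(union) = sum of lengths.
= (5.79 - 1.82) + (10.61 - 6.62) + (12.77 - 12.47) + (14.9 - 14.06)
= 3.97 + 3.99 + 0.3 + 0.84
= 9.1


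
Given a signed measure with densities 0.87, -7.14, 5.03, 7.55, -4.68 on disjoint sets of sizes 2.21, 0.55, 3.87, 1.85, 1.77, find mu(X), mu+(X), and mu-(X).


Step 1: Compute signed measure on each set:
  Set 1: 0.87 * 2.21 = 1.9227
  Set 2: -7.14 * 0.55 = -3.927
  Set 3: 5.03 * 3.87 = 19.4661
  Set 4: 7.55 * 1.85 = 13.9675
  Set 5: -4.68 * 1.77 = -8.2836
Step 2: Total signed measure = (1.9227) + (-3.927) + (19.4661) + (13.9675) + (-8.2836)
     = 23.1457
Step 3: Positive part mu+(X) = sum of positive contributions = 35.3563
Step 4: Negative part mu-(X) = |sum of negative contributions| = 12.2106


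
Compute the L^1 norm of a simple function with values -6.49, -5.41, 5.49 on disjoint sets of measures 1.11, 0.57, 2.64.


Step 1: Compute |f_i|^1 for each value:
  |-6.49|^1 = 6.49
  |-5.41|^1 = 5.41
  |5.49|^1 = 5.49
Step 2: Multiply by measures and sum:
  6.49 * 1.11 = 7.2039
  5.41 * 0.57 = 3.0837
  5.49 * 2.64 = 14.4936
Sum = 7.2039 + 3.0837 + 14.4936 = 24.7812
Step 3: Take the p-th root:
||f||_1 = (24.7812)^(1/1) = 24.7812


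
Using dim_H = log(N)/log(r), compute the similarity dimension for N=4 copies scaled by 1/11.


For a self-similar set with N copies scaled by 1/r:
dim_H = log(N)/log(r) = log(4)/log(11)
= 1.386294/2.397895
= 0.57813


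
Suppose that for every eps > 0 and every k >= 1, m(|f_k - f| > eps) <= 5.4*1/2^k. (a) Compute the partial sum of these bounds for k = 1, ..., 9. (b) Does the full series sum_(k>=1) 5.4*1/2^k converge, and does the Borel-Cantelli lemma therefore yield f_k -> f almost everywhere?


Step 1: List the terms 5.4*1/2^k for k = 1 to 9:
  k=1: 2.7
  k=2: 1.35
  k=3: 0.675
  k=4: 0.3375
  k=5: 0.16875
  k=6: 0.084375
  k=7: 0.042188
  k=8: 0.021094
  k=9: 0.010547
Step 2: Partial sum = 2.7 + 1.35 + 0.675 + 0.3375 + 0.16875 + 0.084375 + 0.042188 + 0.021094 + 0.010547
     = 5.389453
Step 3: The full series sum_(k>=1) 5.4*1/2^k converges (geometric series with ratio 1/2 < 1; a constant multiple of a convergent series converges).
Step 4: Fix eps > 0. Since sum_k m(|f_k - f| > eps) < infinity, the Borel-Cantelli lemma gives
        m(limsup_k {|f_k - f| > eps}) = 0, i.e. for a.e. x, |f_k(x) - f(x)| <= eps for all large k.
        Applying this with eps = 1/j for j = 1, 2, ... and intersecting the countably many full-measure sets,
        for a.e. x we get limsup_k |f_k(x) - f(x)| <= 1/j for every j, hence f_k -> f almost everywhere.
Conclusion: series converges; Borel-Cantelli yields f_k -> f a.e.


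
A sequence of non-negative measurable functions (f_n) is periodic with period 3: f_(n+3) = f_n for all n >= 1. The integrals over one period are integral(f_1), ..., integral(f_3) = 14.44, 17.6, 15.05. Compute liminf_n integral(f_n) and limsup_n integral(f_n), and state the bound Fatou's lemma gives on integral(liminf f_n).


The sequence (integral(f_n)) is periodic with period 3, repeating the values 14.44, 17.6, 15.05 indefinitely.
Step 1: For a periodic sequence, every tail (a_m, a_(m+1), ...) contains all 3 period values infinitely often.
Step 2: Hence inf of every tail = min of the period values = min(14.44, 17.6, 15.05) = 14.44.
        liminf_n integral(f_n) = sup over m of (inf of tail from m) = 14.44.
Step 3: Similarly sup of every tail = max of the period values = 17.6.
        limsup_n integral(f_n) = 17.6.
Step 4: Fatou's lemma: integral(liminf_n f_n) <= liminf_n integral(f_n) = 14.44.
        So the integral of the pointwise liminf is at most 14.44.


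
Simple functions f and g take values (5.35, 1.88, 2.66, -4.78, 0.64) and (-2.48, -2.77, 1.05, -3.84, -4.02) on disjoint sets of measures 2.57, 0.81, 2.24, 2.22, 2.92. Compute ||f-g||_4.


Step 1: Compute differences f_i - g_i:
  5.35 - -2.48 = 7.83
  1.88 - -2.77 = 4.65
  2.66 - 1.05 = 1.61
  -4.78 - -3.84 = -0.94
  0.64 - -4.02 = 4.66
Step 2: Compute |diff|^4 * measure for each set:
  |7.83|^4 * 2.57 = 3758.781219 * 2.57 = 9660.067733
  |4.65|^4 * 0.81 = 467.532506 * 0.81 = 378.70133
  |1.61|^4 * 2.24 = 6.718982 * 2.24 = 15.050521
  |-0.94|^4 * 2.22 = 0.780749 * 2.22 = 1.733263
  |4.66|^4 * 2.92 = 471.567283 * 2.92 = 1376.976467
Step 3: Sum = 11432.529314
Step 4: ||f-g||_4 = (11432.529314)^(1/4) = 10.340358


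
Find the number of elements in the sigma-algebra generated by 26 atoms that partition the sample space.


Each element of the sigma-algebra is a union of some subset of the 26 atoms.
The number of such subsets is 2^26 = 67108864.


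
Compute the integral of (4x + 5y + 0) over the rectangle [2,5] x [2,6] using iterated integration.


By Fubini, integrate in x first, then y.
Step 1: Fix y, integrate over x in [2,5]:
  integral(4x + 5y + 0, x=2..5)
  = 4*(5^2 - 2^2)/2 + (5y + 0)*(5 - 2)
  = 42 + (5y + 0)*3
  = 42 + 15y + 0
  = 42 + 15y
Step 2: Integrate over y in [2,6]:
  integral(42 + 15y, y=2..6)
  = 42*4 + 15*(6^2 - 2^2)/2
  = 168 + 240
  = 408


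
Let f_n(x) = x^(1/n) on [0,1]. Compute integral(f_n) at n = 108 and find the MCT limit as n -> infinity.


At n = 108: f_108(x) = x^(1/108).
Step 1: integral(x^(1/108), 0, 1) = [x^(1/108+1) / (1/108+1)] from 0 to 1
     = 1 / (1/108 + 1) = 1 / ((108+1)/108) = 108/(108+1)
     = 108/109 = 0.990826
Step 2: As n -> infinity, f_n(x) = x^(1/n) -> 1 for x in (0,1], and f_n is increasing in n.
By MCT, lim_n integral(f_n) = integral(lim_n f_n) = integral(1, 0, 1) = 1.
Step 3: Verify convergence: 108/109 = 0.990826 -> 1


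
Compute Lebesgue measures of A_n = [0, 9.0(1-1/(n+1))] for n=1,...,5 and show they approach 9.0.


By continuity of measure from below: if A_n increases to A, then m(A_n) -> m(A).
Here A = [0, 9.0], so m(A) = 9
Step 1: a_1 = 9.0*(1 - 1/2) = 4.5, m(A_1) = 4.5
Step 2: a_2 = 9.0*(1 - 1/3) = 6, m(A_2) = 6
Step 3: a_3 = 9.0*(1 - 1/4) = 6.75, m(A_3) = 6.75
Step 4: a_4 = 9.0*(1 - 1/5) = 7.2, m(A_4) = 7.2
Step 5: a_5 = 9.0*(1 - 1/6) = 7.5, m(A_5) = 7.5
Limit: m(A_n) -> m([0,9.0]) = 9


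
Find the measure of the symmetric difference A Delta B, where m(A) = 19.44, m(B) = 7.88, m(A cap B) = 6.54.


m(A Delta B) = m(A) + m(B) - 2*m(A n B)
= 19.44 + 7.88 - 2*6.54
= 19.44 + 7.88 - 13.08
= 14.24


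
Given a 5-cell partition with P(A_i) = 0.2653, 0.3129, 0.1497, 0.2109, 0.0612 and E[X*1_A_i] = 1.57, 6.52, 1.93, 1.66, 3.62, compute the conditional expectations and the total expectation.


For each cell A_i: E[X|A_i] = E[X*1_A_i] / P(A_i)
Step 1: E[X|A_1] = 1.57 / 0.2653 = 5.917829
Step 2: E[X|A_2] = 6.52 / 0.3129 = 20.837328
Step 3: E[X|A_3] = 1.93 / 0.1497 = 12.892452
Step 4: E[X|A_4] = 1.66 / 0.2109 = 7.871029
Step 5: E[X|A_5] = 3.62 / 0.0612 = 59.150327
Verification: E[X] = sum E[X*1_A_i] = 1.57 + 6.52 + 1.93 + 1.66 + 3.62 = 15.3


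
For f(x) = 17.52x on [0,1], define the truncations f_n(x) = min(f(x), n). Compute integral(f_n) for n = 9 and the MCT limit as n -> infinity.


f(x) = 17.52x on [0,1]; f_n(x) = min(17.52x, n). At n = 9:
Step 1: f(x) reaches 9 at x = 9/17.52 = 0.513699
Step 2: integral(f_9) = integral(17.52x, 0, 0.513699) + integral(9, 0.513699, 1)
       = 17.52*0.513699^2/2 + 9*(1 - 0.513699)
       = 2.311644 + 4.376712
       = 6.688356
Step 3: As n -> infinity, f_n increases to f, so by MCT integral(f_n) -> integral(f) = 17.52/2 = 8.76.
Convergence: integral(f_9) = 6.688356 -> 8.76 as n -> infinity


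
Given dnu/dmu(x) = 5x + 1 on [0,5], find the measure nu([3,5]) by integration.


nu(A) = integral_A (dnu/dmu) dmu = integral_3^5 (5x + 1) dx
Step 1: Antiderivative F(x) = (5/2)x^2 + 1x
Step 2: F(5) = (5/2)*5^2 + 1*5 = 62.5 + 5 = 67.5
Step 3: F(3) = (5/2)*3^2 + 1*3 = 22.5 + 3 = 25.5
Step 4: nu([3,5]) = F(5) - F(3) = 67.5 - 25.5 = 42


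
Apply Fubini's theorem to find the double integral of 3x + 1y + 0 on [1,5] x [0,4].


By Fubini, integrate in x first, then y.
Step 1: Fix y, integrate over x in [1,5]:
  integral(3x + 1y + 0, x=1..5)
  = 3*(5^2 - 1^2)/2 + (1y + 0)*(5 - 1)
  = 36 + (1y + 0)*4
  = 36 + 4y + 0
  = 36 + 4y
Step 2: Integrate over y in [0,4]:
  integral(36 + 4y, y=0..4)
  = 36*4 + 4*(4^2 - 0^2)/2
  = 144 + 32
  = 176


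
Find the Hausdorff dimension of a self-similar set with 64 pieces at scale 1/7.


For a self-similar set with N copies scaled by 1/r:
dim_H = log(N)/log(r) = log(64)/log(7)
= 4.158883/1.94591
= 2.137243


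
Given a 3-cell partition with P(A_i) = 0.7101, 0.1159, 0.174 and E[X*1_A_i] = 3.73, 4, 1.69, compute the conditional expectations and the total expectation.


For each cell A_i: E[X|A_i] = E[X*1_A_i] / P(A_i)
Step 1: E[X|A_1] = 3.73 / 0.7101 = 5.252781
Step 2: E[X|A_2] = 4 / 0.1159 = 34.512511
Step 3: E[X|A_3] = 1.69 / 0.174 = 9.712644
Verification: E[X] = sum E[X*1_A_i] = 3.73 + 4 + 1.69 = 9.42


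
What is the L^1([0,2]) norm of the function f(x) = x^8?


Step 1: ||f||_1 = (integral_0^2 |x^8|^1 dx)^(1/1)
     = (integral_0^2 x^8 dx)^(1/1)
Step 2: integral_0^2 x^8 dx = [x^9/(9)] from 0 to 2 = 2^9/9
     = 512/9 = 56.888889
Step 3: ||f||_1 = (56.888889)^(1/1) = 56.888889


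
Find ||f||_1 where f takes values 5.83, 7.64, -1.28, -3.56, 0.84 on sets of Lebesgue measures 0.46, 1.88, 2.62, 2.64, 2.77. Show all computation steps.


Step 1: Compute |f_i|^1 for each value:
  |5.83|^1 = 5.83
  |7.64|^1 = 7.64
  |-1.28|^1 = 1.28
  |-3.56|^1 = 3.56
  |0.84|^1 = 0.84
Step 2: Multiply by measures and sum:
  5.83 * 0.46 = 2.6818
  7.64 * 1.88 = 14.3632
  1.28 * 2.62 = 3.3536
  3.56 * 2.64 = 9.3984
  0.84 * 2.77 = 2.3268
Sum = 2.6818 + 14.3632 + 3.3536 + 9.3984 + 2.3268 = 32.1238
Step 3: Take the p-th root:
||f||_1 = (32.1238)^(1/1) = 32.1238


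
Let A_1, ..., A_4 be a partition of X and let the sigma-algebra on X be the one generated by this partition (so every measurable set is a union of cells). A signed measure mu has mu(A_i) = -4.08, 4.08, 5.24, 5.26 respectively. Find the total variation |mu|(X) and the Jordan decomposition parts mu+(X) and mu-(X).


Step 1: Every measurable set is a union of atoms (the cells / points), so a Hahn decomposition is
  obtained by grouping atoms by sign: P = union of atoms with mu > 0, N = union of the remaining atoms.
  Atoms in P (indices): 2, 3, 4;  atoms in N (indices): 1
  Positive values: 4.08, 5.24, 5.26
  Negative values: -4.08
Step 2: mu+(X) = mu(P) = sum of positive atom values = 14.58
Step 3: mu-(X) = -mu(N) = sum of |negative atom values| = 4.08
Step 4: |mu|(X) = mu+(X) + mu-(X) = 14.58 + 4.08 = 18.66


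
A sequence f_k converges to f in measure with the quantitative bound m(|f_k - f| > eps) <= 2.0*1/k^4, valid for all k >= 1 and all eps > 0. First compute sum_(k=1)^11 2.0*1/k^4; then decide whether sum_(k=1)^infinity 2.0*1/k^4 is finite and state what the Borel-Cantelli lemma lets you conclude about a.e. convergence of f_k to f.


Step 1: List the terms 2.0*1/k^4 for k = 1 to 11:
  k=1: 2
  k=2: 0.125
  k=3: 0.024691
  k=4: 0.007812
  k=5: 0.0032
  k=6: 0.001543
  k=7: 8.329863e-04
  k=8: 4.882812e-04
  k=9: 3.048316e-04
  k=10: 2.000000e-04
  k=11: 1.366027e-04
Step 2: Partial sum = 2 + 0.125 + 0.024691 + 0.007812 + 0.0032 + 0.001543 + 8.329863e-04 + 4.882812e-04 + 3.048316e-04 + 2.000000e-04 + 1.366027e-04
     = 2.16421
Step 3: The full series sum_(k>=1) 2.0*1/k^4 converges (p-series with p = 4 > 1; a constant multiple of a convergent series converges).
Step 4: Fix eps > 0. Since sum_k m(|f_k - f| > eps) < infinity, the Borel-Cantelli lemma gives
        m(limsup_k {|f_k - f| > eps}) = 0, i.e. for a.e. x, |f_k(x) - f(x)| <= eps for all large k.
        Applying this with eps = 1/j for j = 1, 2, ... and intersecting the countably many full-measure sets,
        for a.e. x we get limsup_k |f_k(x) - f(x)| <= 1/j for every j, hence f_k -> f almost everywhere.
Conclusion: series converges; Borel-Cantelli yields f_k -> f a.e.


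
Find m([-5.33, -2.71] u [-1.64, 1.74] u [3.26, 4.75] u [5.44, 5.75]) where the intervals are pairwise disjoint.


For pairwise disjoint intervals, m(union) = sum of lengths.
= (-2.71 - -5.33) + (1.74 - -1.64) + (4.75 - 3.26) + (5.75 - 5.44)
= 2.62 + 3.38 + 1.49 + 0.31
= 7.8


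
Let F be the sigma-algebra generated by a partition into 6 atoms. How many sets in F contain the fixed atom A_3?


Each element of F is a union of some subset S of the 6 atoms.
The element contains A_3 iff A_3 is in S.
So we count subsets S of {A_1,...,A_6} with A_3 in S: choose freely among the other 5 atoms.
Count = 2^(6-1) = 2^5 = 32.


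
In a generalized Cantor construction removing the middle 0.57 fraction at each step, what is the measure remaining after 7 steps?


Step 1: At each step, fraction remaining = 1 - 0.57 = 0.43
Step 2: After 7 steps, measure = (0.43)^7
Result = 0.002718


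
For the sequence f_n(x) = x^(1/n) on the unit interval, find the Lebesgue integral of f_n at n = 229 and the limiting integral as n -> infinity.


At n = 229: f_229(x) = x^(1/229).
Step 1: integral(x^(1/229), 0, 1) = [x^(1/229+1) / (1/229+1)] from 0 to 1
     = 1 / (1/229 + 1) = 1 / ((229+1)/229) = 229/(229+1)
     = 229/230 = 0.995652
Step 2: As n -> infinity, f_n(x) = x^(1/n) -> 1 for x in (0,1], and f_n is increasing in n.
By MCT, lim_n integral(f_n) = integral(lim_n f_n) = integral(1, 0, 1) = 1.
Step 3: Verify convergence: 229/230 = 0.995652 -> 1


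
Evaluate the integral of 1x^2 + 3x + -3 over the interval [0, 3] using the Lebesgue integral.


The Lebesgue integral of a Riemann-integrable function agrees with the Riemann integral.
Antiderivative F(x) = (1/3)x^3 + (3/2)x^2 + -3x
F(3) = (1/3)*3^3 + (3/2)*3^2 + -3*3
     = (1/3)*27 + (3/2)*9 + -3*3
     = 9 + 13.5 + -9
     = 13.5
F(0) = 0.0
Integral = F(3) - F(0) = 13.5 - 0.0 = 13.5


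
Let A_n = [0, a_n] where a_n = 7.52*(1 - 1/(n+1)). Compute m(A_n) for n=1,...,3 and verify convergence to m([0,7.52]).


By continuity of measure from below: if A_n increases to A, then m(A_n) -> m(A).
Here A = [0, 7.52], so m(A) = 7.52
Step 1: a_1 = 7.52*(1 - 1/2) = 3.76, m(A_1) = 3.76
Step 2: a_2 = 7.52*(1 - 1/3) = 5.0133, m(A_2) = 5.0133
Step 3: a_3 = 7.52*(1 - 1/4) = 5.64, m(A_3) = 5.64
Limit: m(A_n) -> m([0,7.52]) = 7.52


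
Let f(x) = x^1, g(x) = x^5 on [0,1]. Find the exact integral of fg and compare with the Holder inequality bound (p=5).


Step 1: Exact integral of f*g = integral(x^6, 0, 1) = 1/7
     = 0.142857
Step 2: Holder bound with p=5, q=1.25:
  ||f||_p = (integral x^5 dx)^(1/5) = (1/6)^(1/5) = 0.698827
  ||g||_q = (integral x^6.25 dx)^(1/1.25) = (1/7.25)^(1/1.25) = 0.204989
Step 3: Holder bound = ||f||_p * ||g||_q = 0.698827 * 0.204989 = 0.143252
Verification: 0.142857 <= 0.143252 (Holder holds)


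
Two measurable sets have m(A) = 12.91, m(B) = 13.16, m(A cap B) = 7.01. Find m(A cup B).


By inclusion-exclusion: m(A u B) = m(A) + m(B) - m(A n B)
= 12.91 + 13.16 - 7.01
= 19.06


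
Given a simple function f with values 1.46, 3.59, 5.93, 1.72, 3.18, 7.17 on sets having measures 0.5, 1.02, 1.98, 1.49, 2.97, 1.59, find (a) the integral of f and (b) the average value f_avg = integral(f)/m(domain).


Step 1: Integral = sum(value_i * measure_i)
= 1.46*0.5 + 3.59*1.02 + 5.93*1.98 + 1.72*1.49 + 3.18*2.97 + 7.17*1.59
= 0.73 + 3.6618 + 11.7414 + 2.5628 + 9.4446 + 11.4003
= 39.5409
Step 2: Total measure of domain = 0.5 + 1.02 + 1.98 + 1.49 + 2.97 + 1.59 = 9.55
Step 3: Average value = 39.5409 / 9.55 = 4.140408


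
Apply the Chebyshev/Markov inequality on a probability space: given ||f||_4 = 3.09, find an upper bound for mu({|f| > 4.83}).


Chebyshev/Markov inequality: mu(|f| > eps) <= (||f||_p / eps)^p
Step 1: ||f||_4 / eps = 3.09 / 4.83 = 0.639752
Step 2: Raise to power p = 4:
  (0.639752)^4 = 0.167512
Step 3: Therefore mu(|f| > 4.83) <= 0.167512


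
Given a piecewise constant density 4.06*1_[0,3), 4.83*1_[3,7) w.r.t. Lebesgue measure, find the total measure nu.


Integrate each piece of the Radon-Nikodym derivative:
Step 1: integral_0^3 4.06 dx = 4.06*(3-0) = 4.06*3 = 12.18
Step 2: integral_3^7 4.83 dx = 4.83*(7-3) = 4.83*4 = 19.32
Total: 12.18 + 19.32 = 31.5


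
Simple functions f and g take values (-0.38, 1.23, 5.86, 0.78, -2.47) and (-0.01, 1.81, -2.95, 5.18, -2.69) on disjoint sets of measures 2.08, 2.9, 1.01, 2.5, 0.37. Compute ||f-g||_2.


Step 1: Compute differences f_i - g_i:
  -0.38 - -0.01 = -0.37
  1.23 - 1.81 = -0.58
  5.86 - -2.95 = 8.81
  0.78 - 5.18 = -4.4
  -2.47 - -2.69 = 0.22
Step 2: Compute |diff|^2 * measure for each set:
  |-0.37|^2 * 2.08 = 0.1369 * 2.08 = 0.284752
  |-0.58|^2 * 2.9 = 0.3364 * 2.9 = 0.97556
  |8.81|^2 * 1.01 = 77.6161 * 1.01 = 78.392261
  |-4.4|^2 * 2.5 = 19.36 * 2.5 = 48.4
  |0.22|^2 * 0.37 = 0.0484 * 0.37 = 0.017908
Step 3: Sum = 128.070481
Step 4: ||f-g||_2 = (128.070481)^(1/2) = 11.316823


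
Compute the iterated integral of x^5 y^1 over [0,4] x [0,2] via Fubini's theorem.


By Fubini's theorem, the double integral factors as a product of single integrals:
Step 1: integral_0^4 x^5 dx = [x^6/6] from 0 to 4
     = 4^6/6 = 682.666667
Step 2: integral_0^2 y^1 dy = [y^2/2] from 0 to 2
     = 2^2/2 = 2
Step 3: Double integral = 682.666667 * 2 = 1365.333333


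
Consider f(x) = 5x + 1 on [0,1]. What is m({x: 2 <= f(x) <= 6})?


f^(-1)([2, 6]) = {x : 2 <= 5x + 1 <= 6}
Solving: (2 - 1)/5 <= x <= (6 - 1)/5
= [0.2, 1]
Intersecting with [0,1]: [0.2, 1]
Measure = 1 - 0.2 = 0.8


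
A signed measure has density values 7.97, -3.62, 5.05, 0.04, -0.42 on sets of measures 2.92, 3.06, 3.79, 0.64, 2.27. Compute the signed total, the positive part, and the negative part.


Step 1: Compute signed measure on each set:
  Set 1: 7.97 * 2.92 = 23.2724
  Set 2: -3.62 * 3.06 = -11.0772
  Set 3: 5.05 * 3.79 = 19.1395
  Set 4: 0.04 * 0.64 = 0.0256
  Set 5: -0.42 * 2.27 = -0.9534
Step 2: Total signed measure = (23.2724) + (-11.0772) + (19.1395) + (0.0256) + (-0.9534)
     = 30.4069
Step 3: Positive part mu+(X) = sum of positive contributions = 42.4375
Step 4: Negative part mu-(X) = |sum of negative contributions| = 12.0306


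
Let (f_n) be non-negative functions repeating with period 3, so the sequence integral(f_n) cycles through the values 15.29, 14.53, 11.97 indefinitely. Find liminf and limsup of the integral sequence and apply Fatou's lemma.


The sequence (integral(f_n)) is periodic with period 3, repeating the values 15.29, 14.53, 11.97 indefinitely.
Step 1: For a periodic sequence, every tail (a_m, a_(m+1), ...) contains all 3 period values infinitely often.
Step 2: Hence inf of every tail = min of the period values = min(15.29, 14.53, 11.97) = 11.97.
        liminf_n integral(f_n) = sup over m of (inf of tail from m) = 11.97.
Step 3: Similarly sup of every tail = max of the period values = 15.29.
        limsup_n integral(f_n) = 15.29.
Step 4: Fatou's lemma: integral(liminf_n f_n) <= liminf_n integral(f_n) = 11.97.
        So the integral of the pointwise liminf is at most 11.97.


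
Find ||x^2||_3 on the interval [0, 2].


Step 1: ||f||_3 = (integral_0^2 |x^2|^3 dx)^(1/3)
     = (integral_0^2 x^6 dx)^(1/3)
Step 2: integral_0^2 x^6 dx = [x^7/(7)] from 0 to 2 = 2^7/7
     = 128/7 = 18.285714
Step 3: ||f||_3 = (18.285714)^(1/3) = 2.634535


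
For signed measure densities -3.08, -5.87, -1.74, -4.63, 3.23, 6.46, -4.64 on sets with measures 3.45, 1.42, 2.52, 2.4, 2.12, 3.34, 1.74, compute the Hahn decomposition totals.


Step 1: Compute signed measure on each set:
  Set 1: -3.08 * 3.45 = -10.626
  Set 2: -5.87 * 1.42 = -8.3354
  Set 3: -1.74 * 2.52 = -4.3848
  Set 4: -4.63 * 2.4 = -11.112
  Set 5: 3.23 * 2.12 = 6.8476
  Set 6: 6.46 * 3.34 = 21.5764
  Set 7: -4.64 * 1.74 = -8.0736
Step 2: Total signed measure = (-10.626) + (-8.3354) + (-4.3848) + (-11.112) + (6.8476) + (21.5764) + (-8.0736)
     = -14.1078
Step 3: Positive part mu+(X) = sum of positive contributions = 28.424
Step 4: Negative part mu-(X) = |sum of negative contributions| = 42.5318


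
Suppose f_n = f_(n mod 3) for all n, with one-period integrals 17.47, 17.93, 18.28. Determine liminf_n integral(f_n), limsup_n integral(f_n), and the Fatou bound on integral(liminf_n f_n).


The sequence (integral(f_n)) is periodic with period 3, repeating the values 17.47, 17.93, 18.28 indefinitely.
Step 1: For a periodic sequence, every tail (a_m, a_(m+1), ...) contains all 3 period values infinitely often.
Step 2: Hence inf of every tail = min of the period values = min(17.47, 17.93, 18.28) = 17.47.
        liminf_n integral(f_n) = sup over m of (inf of tail from m) = 17.47.
Step 3: Similarly sup of every tail = max of the period values = 18.28.
        limsup_n integral(f_n) = 18.28.
Step 4: Fatou's lemma: integral(liminf_n f_n) <= liminf_n integral(f_n) = 17.47.
        So the integral of the pointwise liminf is at most 17.47.


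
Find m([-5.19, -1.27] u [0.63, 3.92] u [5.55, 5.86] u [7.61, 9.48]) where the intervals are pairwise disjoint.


For pairwise disjoint intervals, m(union) = sum of lengths.
= (-1.27 - -5.19) + (3.92 - 0.63) + (5.86 - 5.55) + (9.48 - 7.61)
= 3.92 + 3.29 + 0.31 + 1.87
= 9.39


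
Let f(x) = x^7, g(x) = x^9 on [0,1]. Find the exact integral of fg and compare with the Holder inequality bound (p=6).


Step 1: Exact integral of f*g = integral(x^16, 0, 1) = 1/17
     = 0.058824
Step 2: Holder bound with p=6, q=1.2:
  ||f||_p = (integral x^42 dx)^(1/6) = (1/43)^(1/6) = 0.534263
  ||g||_q = (integral x^10.8 dx)^(1/1.2) = (1/11.8)^(1/1.2) = 0.127869
Step 3: Holder bound = ||f||_p * ||g||_q = 0.534263 * 0.127869 = 0.068316
Verification: 0.058824 <= 0.068316 (Holder holds)


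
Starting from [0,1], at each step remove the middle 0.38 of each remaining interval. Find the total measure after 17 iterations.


Step 1: At each step, fraction remaining = 1 - 0.38 = 0.62
Step 2: After 17 steps, measure = (0.62)^17
Result = 2.955689e-04


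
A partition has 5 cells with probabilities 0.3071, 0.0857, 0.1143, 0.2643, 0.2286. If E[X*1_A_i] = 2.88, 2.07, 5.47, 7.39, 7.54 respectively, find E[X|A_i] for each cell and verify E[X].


For each cell A_i: E[X|A_i] = E[X*1_A_i] / P(A_i)
Step 1: E[X|A_1] = 2.88 / 0.3071 = 9.378053
Step 2: E[X|A_2] = 2.07 / 0.0857 = 24.154026
Step 3: E[X|A_3] = 5.47 / 0.1143 = 47.856518
Step 4: E[X|A_4] = 7.39 / 0.2643 = 27.960651
Step 5: E[X|A_5] = 7.54 / 0.2286 = 32.983377
Verification: E[X] = sum E[X*1_A_i] = 2.88 + 2.07 + 5.47 + 7.39 + 7.54 = 25.35


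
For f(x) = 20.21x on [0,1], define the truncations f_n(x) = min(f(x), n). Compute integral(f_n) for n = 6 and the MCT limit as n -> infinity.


f(x) = 20.21x on [0,1]; f_n(x) = min(20.21x, n). At n = 6:
Step 1: f(x) reaches 6 at x = 6/20.21 = 0.296883
Step 2: integral(f_6) = integral(20.21x, 0, 0.296883) + integral(6, 0.296883, 1)
       = 20.21*0.296883^2/2 + 6*(1 - 0.296883)
       = 0.890648 + 4.218704
       = 5.109352
Step 3: As n -> infinity, f_n increases to f, so by MCT integral(f_n) -> integral(f) = 20.21/2 = 10.105.
Convergence: integral(f_6) = 5.109352 -> 10.105 as n -> infinity


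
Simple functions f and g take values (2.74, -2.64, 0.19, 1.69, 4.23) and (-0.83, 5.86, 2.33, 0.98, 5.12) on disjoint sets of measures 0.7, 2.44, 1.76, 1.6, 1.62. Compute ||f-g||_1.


Step 1: Compute differences f_i - g_i:
  2.74 - -0.83 = 3.57
  -2.64 - 5.86 = -8.5
  0.19 - 2.33 = -2.14
  1.69 - 0.98 = 0.71
  4.23 - 5.12 = -0.89
Step 2: Compute |diff|^1 * measure for each set:
  |3.57|^1 * 0.7 = 3.57 * 0.7 = 2.499
  |-8.5|^1 * 2.44 = 8.5 * 2.44 = 20.74
  |-2.14|^1 * 1.76 = 2.14 * 1.76 = 3.7664
  |0.71|^1 * 1.6 = 0.71 * 1.6 = 1.136
  |-0.89|^1 * 1.62 = 0.89 * 1.62 = 1.4418
Step 3: Sum = 29.5832
Step 4: ||f-g||_1 = (29.5832)^(1/1) = 29.5832


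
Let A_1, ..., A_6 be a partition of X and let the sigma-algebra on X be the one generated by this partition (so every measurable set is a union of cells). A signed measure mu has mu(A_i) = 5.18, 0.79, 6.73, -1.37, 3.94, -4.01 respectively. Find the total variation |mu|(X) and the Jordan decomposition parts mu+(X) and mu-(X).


Step 1: Every measurable set is a union of atoms (the cells / points), so a Hahn decomposition is
  obtained by grouping atoms by sign: P = union of atoms with mu > 0, N = union of the remaining atoms.
  Atoms in P (indices): 1, 2, 3, 5;  atoms in N (indices): 4, 6
  Positive values: 5.18, 0.79, 6.73, 3.94
  Negative values: -1.37, -4.01
Step 2: mu+(X) = mu(P) = sum of positive atom values = 16.64
Step 3: mu-(X) = -mu(N) = sum of |negative atom values| = 5.38
Step 4: |mu|(X) = mu+(X) + mu-(X) = 16.64 + 5.38 = 22.02


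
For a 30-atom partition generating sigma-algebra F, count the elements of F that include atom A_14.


Each element of F is a union of some subset S of the 30 atoms.
The element contains A_14 iff A_14 is in S.
So we count subsets S of {A_1,...,A_30} with A_14 in S: choose freely among the other 29 atoms.
Count = 2^(30-1) = 2^29 = 536870912.


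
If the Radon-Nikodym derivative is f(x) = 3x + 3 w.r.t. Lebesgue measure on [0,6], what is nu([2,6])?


nu(A) = integral_A (dnu/dmu) dmu = integral_2^6 (3x + 3) dx
Step 1: Antiderivative F(x) = (3/2)x^2 + 3x
Step 2: F(6) = (3/2)*6^2 + 3*6 = 54 + 18 = 72
Step 3: F(2) = (3/2)*2^2 + 3*2 = 6 + 6 = 12
Step 4: nu([2,6]) = F(6) - F(2) = 72 - 12 = 60


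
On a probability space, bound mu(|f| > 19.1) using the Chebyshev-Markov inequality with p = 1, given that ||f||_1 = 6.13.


Chebyshev/Markov inequality: mu(|f| > eps) <= (||f||_p / eps)^p
Step 1: ||f||_1 / eps = 6.13 / 19.1 = 0.320942
Step 2: Raise to power p = 1:
  (0.320942)^1 = 0.320942
Step 3: Therefore mu(|f| > 19.1) <= 0.320942


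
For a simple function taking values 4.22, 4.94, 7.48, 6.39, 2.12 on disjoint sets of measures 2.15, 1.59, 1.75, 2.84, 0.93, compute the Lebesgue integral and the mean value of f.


Step 1: Integral = sum(value_i * measure_i)
= 4.22*2.15 + 4.94*1.59 + 7.48*1.75 + 6.39*2.84 + 2.12*0.93
= 9.073 + 7.8546 + 13.09 + 18.1476 + 1.9716
= 50.1368
Step 2: Total measure of domain = 2.15 + 1.59 + 1.75 + 2.84 + 0.93 = 9.26
Step 3: Average value = 50.1368 / 9.26 = 5.414341


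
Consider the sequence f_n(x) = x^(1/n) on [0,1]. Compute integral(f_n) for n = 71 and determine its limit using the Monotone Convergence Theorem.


At n = 71: f_71(x) = x^(1/71).
Step 1: integral(x^(1/71), 0, 1) = [x^(1/71+1) / (1/71+1)] from 0 to 1
     = 1 / (1/71 + 1) = 1 / ((71+1)/71) = 71/(71+1)
     = 71/72 = 0.986111
Step 2: As n -> infinity, f_n(x) = x^(1/n) -> 1 for x in (0,1], and f_n is increasing in n.
By MCT, lim_n integral(f_n) = integral(lim_n f_n) = integral(1, 0, 1) = 1.
Step 3: Verify convergence: 71/72 = 0.986111 -> 1


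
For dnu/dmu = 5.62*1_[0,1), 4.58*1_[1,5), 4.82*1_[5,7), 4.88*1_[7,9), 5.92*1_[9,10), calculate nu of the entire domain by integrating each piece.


Integrate each piece of the Radon-Nikodym derivative:
Step 1: integral_0^1 5.62 dx = 5.62*(1-0) = 5.62*1 = 5.62
Step 2: integral_1^5 4.58 dx = 4.58*(5-1) = 4.58*4 = 18.32
Step 3: integral_5^7 4.82 dx = 4.82*(7-5) = 4.82*2 = 9.64
Step 4: integral_7^9 4.88 dx = 4.88*(9-7) = 4.88*2 = 9.76
Step 5: integral_9^10 5.92 dx = 5.92*(10-9) = 5.92*1 = 5.92
Total: 5.62 + 18.32 + 9.64 + 9.76 + 5.92 = 49.26
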